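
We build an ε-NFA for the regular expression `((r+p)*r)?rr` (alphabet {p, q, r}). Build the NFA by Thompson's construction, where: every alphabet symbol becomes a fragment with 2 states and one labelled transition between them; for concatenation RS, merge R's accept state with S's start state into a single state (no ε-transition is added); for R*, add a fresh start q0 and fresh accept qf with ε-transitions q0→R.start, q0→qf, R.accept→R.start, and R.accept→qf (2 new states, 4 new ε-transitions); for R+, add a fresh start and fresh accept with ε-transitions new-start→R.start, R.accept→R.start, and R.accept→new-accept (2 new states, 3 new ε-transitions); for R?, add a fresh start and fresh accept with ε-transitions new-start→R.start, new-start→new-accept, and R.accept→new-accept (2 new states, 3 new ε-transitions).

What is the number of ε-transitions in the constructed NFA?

10

Recursing over subexpressions:
Each of the 5 symbol leaves contributes 0 ε-transitions.
  r+ — 3 ε-transitions
  r+p — 3 ε-transitions
  (r+p)* — 7 ε-transitions
  (r+p)*r — 7 ε-transitions
  ((r+p)*r)? — 10 ε-transitions
  ((r+p)*r)?rr — 10 ε-transitions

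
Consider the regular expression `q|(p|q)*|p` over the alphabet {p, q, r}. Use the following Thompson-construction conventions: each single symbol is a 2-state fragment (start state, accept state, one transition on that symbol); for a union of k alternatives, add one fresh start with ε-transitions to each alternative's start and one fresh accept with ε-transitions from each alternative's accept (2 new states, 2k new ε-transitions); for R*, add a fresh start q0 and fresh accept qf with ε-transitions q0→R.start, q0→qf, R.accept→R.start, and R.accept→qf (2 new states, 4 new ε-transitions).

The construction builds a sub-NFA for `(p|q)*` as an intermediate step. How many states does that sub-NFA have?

8

Fragment for `(p|q)*`:
Each of the 2 symbol leaves contributes a 2-state fragment.
  p|q — 6 states
  (p|q)* — 8 states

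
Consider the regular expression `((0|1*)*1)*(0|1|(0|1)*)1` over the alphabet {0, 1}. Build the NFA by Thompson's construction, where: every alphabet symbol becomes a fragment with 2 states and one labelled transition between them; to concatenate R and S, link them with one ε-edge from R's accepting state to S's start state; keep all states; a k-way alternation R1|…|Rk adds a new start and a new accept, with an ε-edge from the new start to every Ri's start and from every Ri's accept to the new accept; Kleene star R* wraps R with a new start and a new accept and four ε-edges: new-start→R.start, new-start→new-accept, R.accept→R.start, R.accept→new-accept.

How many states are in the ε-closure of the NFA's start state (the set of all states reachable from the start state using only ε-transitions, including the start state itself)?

Compute the ε-closure size of each fragment's start state recursively; a symbol fragment's start has no outgoing ε-edge, so its closure is just itself (size 1).
  1* : |ε-closure| = 1 (new start) + 1 (body) + 1 (new accept) = 3
  0|1* : |ε-closure| = 1 (new start) + (1 + 3) + 1 (new accept, since some branch ε-reaches its own accept) = 6
  (0|1*)* : |ε-closure| = 1 (new start) + 6 (body) + 1 (new accept) = 8
  (0|1*)*1 : |ε-closure| = 8 + 1 = 9 (closure spills across the concat boundary because the left factor accepts ε)
  ((0|1*)*1)* : new start has ε-edges to the inner start and to the new accept, so |ε-closure| = 2 + 9 = 11
  0|1 : |ε-closure| = 1 + 1 + 1 = 3 (the new accept is not ε-reachable since no branch accepts ε)
  (0|1)* : |ε-closure| = 1 (new start) + 3 (body) + 1 (new accept) = 5
  0|1|(0|1)* : new start ε-reaches every alternative's start; at least one alternative accepts ε, so the union's new accept is reached too: |ε-closure| = 1 + 1 + 1 + 5 + 1 = 9
  ((0|1*)*1)*(0|1|(0|1)*)1 : the left operand accepts ε, so the closure extends into the next operand (via the concat ε-link); |ε-closure| = 11 + 9 + 1 = 21

21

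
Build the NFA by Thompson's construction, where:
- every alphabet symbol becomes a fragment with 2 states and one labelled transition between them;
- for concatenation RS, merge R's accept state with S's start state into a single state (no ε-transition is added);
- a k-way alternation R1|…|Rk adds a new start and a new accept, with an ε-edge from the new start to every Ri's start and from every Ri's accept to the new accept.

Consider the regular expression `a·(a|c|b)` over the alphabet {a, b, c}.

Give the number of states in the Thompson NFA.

By structural recursion:
Each of the 4 symbol leaves contributes a 2-state fragment.
  a|c|b → 8 states
  a·(a|c|b) → 9 states

9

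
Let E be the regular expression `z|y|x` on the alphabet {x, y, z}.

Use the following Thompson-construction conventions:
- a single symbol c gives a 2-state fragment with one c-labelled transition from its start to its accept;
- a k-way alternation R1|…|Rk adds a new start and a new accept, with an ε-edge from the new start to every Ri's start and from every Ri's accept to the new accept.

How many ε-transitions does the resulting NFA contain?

Building bottom-up:
Each of the 3 symbol leaves contributes 0 ε-transitions.
  z|y|x : 6 ε-transitions

6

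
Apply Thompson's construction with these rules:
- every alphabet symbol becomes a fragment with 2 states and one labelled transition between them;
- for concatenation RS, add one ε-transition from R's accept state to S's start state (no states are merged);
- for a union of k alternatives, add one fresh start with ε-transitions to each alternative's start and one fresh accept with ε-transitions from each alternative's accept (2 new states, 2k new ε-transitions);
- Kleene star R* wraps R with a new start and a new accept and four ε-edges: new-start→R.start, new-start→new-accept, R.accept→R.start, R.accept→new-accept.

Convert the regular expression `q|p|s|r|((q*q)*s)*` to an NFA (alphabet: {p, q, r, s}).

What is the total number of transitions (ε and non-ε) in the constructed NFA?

31

Per subexpression:
Each of the 7 symbol leaves contributes 1 transition (1 symbol, 0 ε).
  q* — 5 transitions (1 symbol, 4 ε)
  q*q — 7 transitions (2 symbol, 5 ε)
  (q*q)* — 11 transitions (2 symbol, 9 ε)
  (q*q)*s — 13 transitions (3 symbol, 10 ε)
  ((q*q)*s)* — 17 transitions (3 symbol, 14 ε)
  q|p|s|r|((q*q)*s)* — 31 transitions (7 symbol, 24 ε)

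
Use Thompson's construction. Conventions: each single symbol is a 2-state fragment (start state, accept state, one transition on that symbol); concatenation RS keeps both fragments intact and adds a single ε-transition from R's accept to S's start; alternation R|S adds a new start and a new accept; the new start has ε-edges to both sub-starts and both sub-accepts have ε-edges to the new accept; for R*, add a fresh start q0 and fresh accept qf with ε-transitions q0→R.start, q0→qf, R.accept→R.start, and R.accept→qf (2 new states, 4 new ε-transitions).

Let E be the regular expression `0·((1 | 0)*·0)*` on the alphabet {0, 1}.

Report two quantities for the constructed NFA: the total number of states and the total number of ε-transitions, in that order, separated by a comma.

14, 14

Building bottom-up:
Each of the 4 symbol leaves contributes 2 states and 0 ε-transitions.
  1 | 0 : 6 states, 4 ε-transitions
  (1 | 0)* : 8 states, 8 ε-transitions
  (1 | 0)*·0 : 10 states, 9 ε-transitions
  ((1 | 0)*·0)* : 12 states, 13 ε-transitions
  0·((1 | 0)*·0)* : 14 states, 14 ε-transitions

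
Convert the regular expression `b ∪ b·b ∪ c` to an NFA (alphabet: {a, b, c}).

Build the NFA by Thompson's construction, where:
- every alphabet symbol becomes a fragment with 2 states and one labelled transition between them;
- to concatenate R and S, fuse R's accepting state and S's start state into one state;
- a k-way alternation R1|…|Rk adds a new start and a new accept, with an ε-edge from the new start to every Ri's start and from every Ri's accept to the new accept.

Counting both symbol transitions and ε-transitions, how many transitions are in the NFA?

Per subexpression:
Each of the 4 symbol leaves contributes 1 transition (1 symbol, 0 ε).
  b·b — 2 transitions (2 symbol, 0 ε)
  b ∪ b·b ∪ c — 10 transitions (4 symbol, 6 ε)

10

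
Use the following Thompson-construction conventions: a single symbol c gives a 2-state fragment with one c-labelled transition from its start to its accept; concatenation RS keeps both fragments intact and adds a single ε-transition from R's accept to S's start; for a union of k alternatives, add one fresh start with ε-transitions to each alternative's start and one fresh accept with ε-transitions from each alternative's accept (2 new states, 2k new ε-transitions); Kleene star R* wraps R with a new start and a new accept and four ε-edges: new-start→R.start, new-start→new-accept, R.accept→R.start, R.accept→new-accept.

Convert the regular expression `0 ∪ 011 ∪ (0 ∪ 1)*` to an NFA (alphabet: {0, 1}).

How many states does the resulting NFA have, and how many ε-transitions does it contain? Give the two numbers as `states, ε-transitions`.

18, 16

Recursing over subexpressions:
Each of the 6 symbol leaves contributes 2 states and 0 ε-transitions.
  011 — 6 states, 2 ε-transitions
  0 ∪ 1 — 6 states, 4 ε-transitions
  (0 ∪ 1)* — 8 states, 8 ε-transitions
  0 ∪ 011 ∪ (0 ∪ 1)* — 18 states, 16 ε-transitions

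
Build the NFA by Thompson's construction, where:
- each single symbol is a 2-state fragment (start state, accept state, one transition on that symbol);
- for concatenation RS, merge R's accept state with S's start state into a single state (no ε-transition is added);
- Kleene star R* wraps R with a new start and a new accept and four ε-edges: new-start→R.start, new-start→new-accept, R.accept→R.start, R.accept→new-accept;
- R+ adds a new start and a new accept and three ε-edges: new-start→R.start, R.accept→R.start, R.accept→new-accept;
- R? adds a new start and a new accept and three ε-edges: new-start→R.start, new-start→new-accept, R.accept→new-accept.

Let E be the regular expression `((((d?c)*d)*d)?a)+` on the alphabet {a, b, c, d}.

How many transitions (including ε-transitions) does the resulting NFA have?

22

By structural recursion:
Each of the 5 symbol leaves contributes 1 transition (1 symbol, 0 ε).
  d? — 4 transitions (1 symbol, 3 ε)
  d?c — 5 transitions (2 symbol, 3 ε)
  (d?c)* — 9 transitions (2 symbol, 7 ε)
  (d?c)*d — 10 transitions (3 symbol, 7 ε)
  ((d?c)*d)* — 14 transitions (3 symbol, 11 ε)
  ((d?c)*d)*d — 15 transitions (4 symbol, 11 ε)
  (((d?c)*d)*d)? — 18 transitions (4 symbol, 14 ε)
  (((d?c)*d)*d)?a — 19 transitions (5 symbol, 14 ε)
  ((((d?c)*d)*d)?a)+ — 22 transitions (5 symbol, 17 ε)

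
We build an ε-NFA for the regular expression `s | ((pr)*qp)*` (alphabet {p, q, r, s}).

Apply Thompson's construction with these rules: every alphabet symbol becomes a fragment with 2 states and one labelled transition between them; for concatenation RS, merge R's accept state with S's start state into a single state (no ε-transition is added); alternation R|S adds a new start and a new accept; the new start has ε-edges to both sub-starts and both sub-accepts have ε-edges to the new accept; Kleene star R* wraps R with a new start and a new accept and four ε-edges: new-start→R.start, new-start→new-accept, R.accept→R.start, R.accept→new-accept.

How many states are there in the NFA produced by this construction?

Bottom-up over the parse tree:
Each of the 5 symbol leaves contributes a 2-state fragment.
  pr = 3 states
  (pr)* = 5 states
  (pr)*qp = 7 states
  ((pr)*qp)* = 9 states
  s | ((pr)*qp)* = 13 states

13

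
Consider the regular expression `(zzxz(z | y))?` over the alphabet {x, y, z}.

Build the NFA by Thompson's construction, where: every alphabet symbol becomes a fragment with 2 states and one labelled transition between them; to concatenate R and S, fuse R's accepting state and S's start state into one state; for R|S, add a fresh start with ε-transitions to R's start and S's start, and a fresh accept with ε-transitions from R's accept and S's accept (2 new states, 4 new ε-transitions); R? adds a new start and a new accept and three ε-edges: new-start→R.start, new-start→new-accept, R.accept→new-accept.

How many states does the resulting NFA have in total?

12

Bottom-up over the parse tree:
Each of the 6 symbol leaves contributes a 2-state fragment.
  z | y → 6 states
  zzxz(z | y) → 10 states
  (zzxz(z | y))? → 12 states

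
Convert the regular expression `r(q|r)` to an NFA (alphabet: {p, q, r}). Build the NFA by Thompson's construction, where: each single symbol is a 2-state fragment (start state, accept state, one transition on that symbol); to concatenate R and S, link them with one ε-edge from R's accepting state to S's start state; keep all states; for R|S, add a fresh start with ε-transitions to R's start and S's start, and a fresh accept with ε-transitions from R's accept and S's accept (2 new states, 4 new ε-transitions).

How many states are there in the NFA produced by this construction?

Recursing over subexpressions:
Each of the 3 symbol leaves contributes a 2-state fragment.
  q|r = 6 states
  r(q|r) = 8 states

8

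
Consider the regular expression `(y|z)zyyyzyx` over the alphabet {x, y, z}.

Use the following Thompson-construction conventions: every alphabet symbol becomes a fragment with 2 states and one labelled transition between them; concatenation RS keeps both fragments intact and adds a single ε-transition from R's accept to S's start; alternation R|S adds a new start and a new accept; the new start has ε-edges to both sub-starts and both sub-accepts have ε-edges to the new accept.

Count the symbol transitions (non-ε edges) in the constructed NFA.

Bottom-up over the parse tree:
Each of the 9 symbol leaves contributes exactly 1 symbol transition.
  y|z = 2 symbol transitions
  (y|z)zyyyzyx = 9 symbol transitions

9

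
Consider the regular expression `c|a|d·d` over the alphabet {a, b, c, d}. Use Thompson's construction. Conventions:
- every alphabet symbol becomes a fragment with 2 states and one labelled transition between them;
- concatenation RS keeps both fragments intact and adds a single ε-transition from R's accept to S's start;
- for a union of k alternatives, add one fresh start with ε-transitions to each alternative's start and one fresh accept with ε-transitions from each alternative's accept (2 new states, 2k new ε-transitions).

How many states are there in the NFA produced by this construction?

Per subexpression:
Each of the 4 symbol leaves contributes a 2-state fragment.
  d·d → 4 states
  c|a|d·d → 10 states

10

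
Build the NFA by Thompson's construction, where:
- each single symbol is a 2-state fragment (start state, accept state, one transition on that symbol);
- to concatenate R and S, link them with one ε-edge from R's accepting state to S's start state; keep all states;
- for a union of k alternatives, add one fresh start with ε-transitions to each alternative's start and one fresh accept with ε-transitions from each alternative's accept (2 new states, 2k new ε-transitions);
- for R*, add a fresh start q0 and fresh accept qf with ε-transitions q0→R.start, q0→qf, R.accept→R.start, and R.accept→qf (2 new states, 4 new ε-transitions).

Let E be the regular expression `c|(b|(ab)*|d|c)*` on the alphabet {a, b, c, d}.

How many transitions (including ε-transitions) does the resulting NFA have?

Recursing over subexpressions:
Each of the 6 symbol leaves contributes 1 transition (1 symbol, 0 ε).
  ab = 3 transitions (2 symbol, 1 ε)
  (ab)* = 7 transitions (2 symbol, 5 ε)
  b|(ab)*|d|c = 18 transitions (5 symbol, 13 ε)
  (b|(ab)*|d|c)* = 22 transitions (5 symbol, 17 ε)
  c|(b|(ab)*|d|c)* = 27 transitions (6 symbol, 21 ε)

27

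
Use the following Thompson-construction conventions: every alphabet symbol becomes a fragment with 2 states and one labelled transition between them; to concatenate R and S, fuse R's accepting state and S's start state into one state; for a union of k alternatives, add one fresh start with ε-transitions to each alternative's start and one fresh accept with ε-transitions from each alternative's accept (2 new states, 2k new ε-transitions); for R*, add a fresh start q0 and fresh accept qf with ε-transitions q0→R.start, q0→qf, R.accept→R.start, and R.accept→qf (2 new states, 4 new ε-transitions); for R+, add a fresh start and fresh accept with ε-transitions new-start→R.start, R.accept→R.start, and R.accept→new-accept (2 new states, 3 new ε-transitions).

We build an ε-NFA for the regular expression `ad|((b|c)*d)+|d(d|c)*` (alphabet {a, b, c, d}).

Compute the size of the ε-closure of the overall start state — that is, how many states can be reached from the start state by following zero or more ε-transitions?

Let C(F) = |ε-closure(F.start)| within fragment F, and note whether F accepts ε. Symbol fragments have C = 1 and do not accept ε. Then:
  ad — C equals the left operand's closure size = 1 (its accept is not ε-reachable, so the closure stops there)
  b|c — new start ε-reaches every alternative's start; none of them accept ε, so the new accept is not reached: C = 1 + 1 + 1 = 3
  (b|c)* — the star's fresh start ε-reaches both the body's start and the fresh accept: C = 2 + 3 = 5
  (b|c)*d — the left operand accepts ε, so the closure extends into the next operand (the shared merged state is already counted); C = 5 + (1−1) = 5
  ((b|c)*d)+ — C = 1 + 5 = 6 (the body doesn't accept ε, so the new accept is not reached)
  d|c — new start ε-reaches every alternative's start; none of them accept ε, so the new accept is not reached: C = 1 + 1 + 1 = 3
  (d|c)* — C = 1 (new start) + 3 (body) + 1 (new accept) = 5
  d(d|c)* — C equals the left operand's closure size = 1 (its accept is not ε-reachable, so the closure stops there)
  ad|((b|c)*d)+|d(d|c)* — new start ε-reaches every alternative's start; none of them accept ε, so the new accept is not reached: C = 1 + 1 + 6 + 1 = 9

9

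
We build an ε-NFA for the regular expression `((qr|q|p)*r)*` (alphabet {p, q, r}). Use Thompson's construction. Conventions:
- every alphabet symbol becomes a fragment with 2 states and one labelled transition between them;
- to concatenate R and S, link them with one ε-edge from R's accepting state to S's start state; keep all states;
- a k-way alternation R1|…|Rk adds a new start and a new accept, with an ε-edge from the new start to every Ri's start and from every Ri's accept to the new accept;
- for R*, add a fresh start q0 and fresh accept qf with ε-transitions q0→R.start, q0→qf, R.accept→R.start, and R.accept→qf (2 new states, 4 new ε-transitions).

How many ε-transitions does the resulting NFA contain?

Per subexpression:
Each of the 5 symbol leaves contributes 0 ε-transitions.
  qr — 1 ε-transition
  qr|q|p — 7 ε-transitions
  (qr|q|p)* — 11 ε-transitions
  (qr|q|p)*r — 12 ε-transitions
  ((qr|q|p)*r)* — 16 ε-transitions

16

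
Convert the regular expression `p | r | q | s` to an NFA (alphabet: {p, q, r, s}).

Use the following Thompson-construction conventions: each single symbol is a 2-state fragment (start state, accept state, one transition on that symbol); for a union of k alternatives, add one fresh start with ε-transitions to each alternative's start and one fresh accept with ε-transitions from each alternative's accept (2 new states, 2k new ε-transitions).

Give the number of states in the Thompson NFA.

Recursing over subexpressions:
Each of the 4 symbol leaves contributes a 2-state fragment.
  p | r | q | s — 10 states

10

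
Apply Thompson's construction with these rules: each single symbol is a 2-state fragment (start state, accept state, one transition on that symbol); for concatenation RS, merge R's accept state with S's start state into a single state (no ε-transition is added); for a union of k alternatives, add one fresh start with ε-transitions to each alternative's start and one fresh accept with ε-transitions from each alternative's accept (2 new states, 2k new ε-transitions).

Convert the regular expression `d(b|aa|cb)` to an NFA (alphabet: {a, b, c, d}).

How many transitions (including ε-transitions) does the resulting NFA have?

12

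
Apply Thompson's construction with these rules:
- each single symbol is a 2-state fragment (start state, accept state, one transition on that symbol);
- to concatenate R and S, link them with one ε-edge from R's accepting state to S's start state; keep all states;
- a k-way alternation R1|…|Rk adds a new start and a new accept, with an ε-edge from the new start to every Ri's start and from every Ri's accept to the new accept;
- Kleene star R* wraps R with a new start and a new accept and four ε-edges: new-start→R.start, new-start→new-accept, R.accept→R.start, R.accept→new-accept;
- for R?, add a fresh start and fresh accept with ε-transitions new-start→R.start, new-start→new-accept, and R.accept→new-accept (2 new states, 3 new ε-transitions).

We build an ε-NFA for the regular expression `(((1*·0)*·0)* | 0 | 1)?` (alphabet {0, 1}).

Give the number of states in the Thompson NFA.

20

Recursing over subexpressions:
Each of the 5 symbol leaves contributes a 2-state fragment.
  1* : 4 states
  1*·0 : 6 states
  (1*·0)* : 8 states
  (1*·0)*·0 : 10 states
  ((1*·0)*·0)* : 12 states
  ((1*·0)*·0)* | 0 | 1 : 18 states
  (((1*·0)*·0)* | 0 | 1)? : 20 states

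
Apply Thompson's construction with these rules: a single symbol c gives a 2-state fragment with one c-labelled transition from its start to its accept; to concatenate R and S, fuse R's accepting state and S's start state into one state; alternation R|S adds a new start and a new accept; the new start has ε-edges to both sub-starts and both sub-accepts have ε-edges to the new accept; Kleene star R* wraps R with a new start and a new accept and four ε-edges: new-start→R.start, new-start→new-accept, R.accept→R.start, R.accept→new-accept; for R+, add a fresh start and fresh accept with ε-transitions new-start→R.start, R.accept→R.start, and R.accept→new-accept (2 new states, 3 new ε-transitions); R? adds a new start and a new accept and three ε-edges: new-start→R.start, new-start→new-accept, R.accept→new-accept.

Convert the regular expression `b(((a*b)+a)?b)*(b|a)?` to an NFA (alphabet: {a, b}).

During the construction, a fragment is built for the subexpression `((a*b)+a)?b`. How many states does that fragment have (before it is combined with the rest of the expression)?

11

Fragment for `((a*b)+a)?b`:
Each of the 4 symbol leaves contributes a 2-state fragment.
  a* = 4 states
  a*b = 5 states
  (a*b)+ = 7 states
  (a*b)+a = 8 states
  ((a*b)+a)? = 10 states
  ((a*b)+a)?b = 11 states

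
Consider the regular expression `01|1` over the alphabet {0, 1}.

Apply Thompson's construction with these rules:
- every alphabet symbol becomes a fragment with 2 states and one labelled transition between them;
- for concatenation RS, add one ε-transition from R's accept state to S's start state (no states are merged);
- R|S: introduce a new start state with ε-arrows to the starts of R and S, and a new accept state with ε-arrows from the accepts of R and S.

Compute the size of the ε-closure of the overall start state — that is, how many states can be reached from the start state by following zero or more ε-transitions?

Let C(F) = |ε-closure(F.start)| within fragment F, and note whether F accepts ε. Symbol fragments have C = 1 and do not accept ε. Then:
  01 — same as the first factor's closure: |ε-closure| = 1
  01|1 — new start ε-reaches every alternative's start; none of them accept ε, so the new accept is not reached: |ε-closure| = 1 + 1 + 1 = 3

3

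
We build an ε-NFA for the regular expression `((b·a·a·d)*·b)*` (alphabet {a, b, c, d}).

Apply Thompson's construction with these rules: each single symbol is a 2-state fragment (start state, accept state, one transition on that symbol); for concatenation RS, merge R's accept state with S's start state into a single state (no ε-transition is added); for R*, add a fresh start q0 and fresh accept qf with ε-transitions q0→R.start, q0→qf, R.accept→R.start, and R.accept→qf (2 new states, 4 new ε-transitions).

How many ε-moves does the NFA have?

8

Building bottom-up:
Each of the 5 symbol leaves contributes 0 ε-transitions.
  b·a·a·d — 0 ε-transitions
  (b·a·a·d)* — 4 ε-transitions
  (b·a·a·d)*·b — 4 ε-transitions
  ((b·a·a·d)*·b)* — 8 ε-transitions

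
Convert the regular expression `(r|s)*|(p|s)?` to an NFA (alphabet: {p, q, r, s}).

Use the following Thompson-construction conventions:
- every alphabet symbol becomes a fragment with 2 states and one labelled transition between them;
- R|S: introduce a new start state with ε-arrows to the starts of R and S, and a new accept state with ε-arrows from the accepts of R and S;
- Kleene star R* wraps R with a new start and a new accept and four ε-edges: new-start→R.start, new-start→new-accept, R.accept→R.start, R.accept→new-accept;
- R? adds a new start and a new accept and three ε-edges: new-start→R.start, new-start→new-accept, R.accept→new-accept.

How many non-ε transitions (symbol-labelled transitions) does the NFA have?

Bottom-up over the parse tree:
Each of the 4 symbol leaves contributes exactly 1 symbol transition.
  r|s — 2 symbol transitions
  (r|s)* — 2 symbol transitions
  p|s — 2 symbol transitions
  (p|s)? — 2 symbol transitions
  (r|s)*|(p|s)? — 4 symbol transitions

4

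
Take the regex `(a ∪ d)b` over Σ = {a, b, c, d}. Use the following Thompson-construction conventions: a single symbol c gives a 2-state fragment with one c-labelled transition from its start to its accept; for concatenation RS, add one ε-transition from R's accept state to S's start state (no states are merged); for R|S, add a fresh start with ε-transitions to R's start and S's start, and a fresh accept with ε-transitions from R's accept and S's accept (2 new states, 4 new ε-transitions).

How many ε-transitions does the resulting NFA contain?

5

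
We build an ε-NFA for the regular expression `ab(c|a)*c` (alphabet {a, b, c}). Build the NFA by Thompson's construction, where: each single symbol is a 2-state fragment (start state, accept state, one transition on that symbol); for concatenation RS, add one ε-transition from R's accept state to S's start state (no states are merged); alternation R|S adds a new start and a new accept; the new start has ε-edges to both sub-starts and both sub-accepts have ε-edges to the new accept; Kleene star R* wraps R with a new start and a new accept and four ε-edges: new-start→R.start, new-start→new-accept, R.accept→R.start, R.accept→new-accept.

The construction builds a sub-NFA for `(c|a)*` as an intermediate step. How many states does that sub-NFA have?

8

Fragment for `(c|a)*`:
Each of the 2 symbol leaves contributes a 2-state fragment.
  c|a : 6 states
  (c|a)* : 8 states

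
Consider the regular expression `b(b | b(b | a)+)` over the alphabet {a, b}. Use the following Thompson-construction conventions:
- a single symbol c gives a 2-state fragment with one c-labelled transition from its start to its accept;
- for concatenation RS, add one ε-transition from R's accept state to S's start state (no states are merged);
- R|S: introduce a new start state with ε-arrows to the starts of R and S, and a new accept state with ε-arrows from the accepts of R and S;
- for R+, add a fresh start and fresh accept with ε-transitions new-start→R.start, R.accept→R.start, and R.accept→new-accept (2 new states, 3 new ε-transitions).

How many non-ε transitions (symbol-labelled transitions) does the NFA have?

Recursing over subexpressions:
Each of the 5 symbol leaves contributes exactly 1 symbol transition.
  b | a : 2 symbol transitions
  (b | a)+ : 2 symbol transitions
  b(b | a)+ : 3 symbol transitions
  b | b(b | a)+ : 4 symbol transitions
  b(b | b(b | a)+) : 5 symbol transitions

5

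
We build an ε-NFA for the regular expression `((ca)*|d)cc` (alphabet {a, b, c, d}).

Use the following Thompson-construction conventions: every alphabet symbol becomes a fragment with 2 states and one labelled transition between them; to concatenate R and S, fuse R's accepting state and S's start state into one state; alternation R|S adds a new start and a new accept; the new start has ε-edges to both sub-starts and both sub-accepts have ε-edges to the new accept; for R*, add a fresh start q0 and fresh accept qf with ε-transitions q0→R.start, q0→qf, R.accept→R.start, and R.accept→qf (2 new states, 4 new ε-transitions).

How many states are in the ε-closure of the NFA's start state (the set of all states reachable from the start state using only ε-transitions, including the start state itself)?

Compute the ε-closure size of each fragment's start state recursively; a symbol fragment's start has no outgoing ε-edge, so its closure is just itself (size 1).
  ca : |ε-closure| equals the left operand's closure size = 1 (its accept is not ε-reachable, so the closure stops there)
  (ca)* : the star's fresh start ε-reaches both the body's start and the fresh accept: |ε-closure| = 2 + 1 = 3
  (ca)*|d : |ε-closure| = 1 (new start) + (3 + 1) + 1 (new accept, since some branch ε-reaches its own accept) = 6
  ((ca)*|d)cc : |ε-closure| = 6 + (1−1) = 6 (closure spills across the concat boundary because the left factor accepts ε)

6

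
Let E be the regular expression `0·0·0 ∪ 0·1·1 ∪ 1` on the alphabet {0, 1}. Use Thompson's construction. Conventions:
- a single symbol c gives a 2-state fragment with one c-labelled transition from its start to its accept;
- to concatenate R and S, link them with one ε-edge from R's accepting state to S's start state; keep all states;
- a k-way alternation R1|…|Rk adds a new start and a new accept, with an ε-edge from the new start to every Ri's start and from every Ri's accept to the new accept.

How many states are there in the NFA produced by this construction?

Bottom-up over the parse tree:
Each of the 7 symbol leaves contributes a 2-state fragment.
  0·0·0 → 6 states
  0·1·1 → 6 states
  0·0·0 ∪ 0·1·1 ∪ 1 → 16 states

16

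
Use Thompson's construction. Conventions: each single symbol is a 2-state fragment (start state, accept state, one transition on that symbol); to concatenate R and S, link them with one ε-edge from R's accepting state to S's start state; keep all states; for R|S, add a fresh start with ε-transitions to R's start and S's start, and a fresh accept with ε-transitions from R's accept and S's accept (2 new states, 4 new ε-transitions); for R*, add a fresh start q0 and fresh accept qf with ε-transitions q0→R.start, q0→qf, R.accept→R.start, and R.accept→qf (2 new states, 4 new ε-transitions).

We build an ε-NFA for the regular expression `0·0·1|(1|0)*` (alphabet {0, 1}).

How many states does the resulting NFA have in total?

16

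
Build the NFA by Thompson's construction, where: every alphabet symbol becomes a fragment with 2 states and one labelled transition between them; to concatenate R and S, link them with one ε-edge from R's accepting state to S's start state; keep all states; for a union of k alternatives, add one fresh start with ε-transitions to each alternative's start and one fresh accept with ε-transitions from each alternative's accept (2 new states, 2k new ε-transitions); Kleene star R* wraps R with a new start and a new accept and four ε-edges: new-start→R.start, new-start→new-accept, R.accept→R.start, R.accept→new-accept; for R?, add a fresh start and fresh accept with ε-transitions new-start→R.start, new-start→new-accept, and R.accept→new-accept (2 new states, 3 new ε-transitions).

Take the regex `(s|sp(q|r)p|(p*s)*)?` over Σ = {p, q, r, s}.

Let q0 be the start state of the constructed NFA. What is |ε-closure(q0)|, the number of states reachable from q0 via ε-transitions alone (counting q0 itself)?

12

Let C(F) = |ε-closure(F.start)| within fragment F, and note whether F accepts ε. Symbol fragments have C = 1 and do not accept ε. Then:
  q|r — |ε-closure| = 1 + 1 + 1 = 3 (the new accept is not ε-reachable since no branch accepts ε)
  sp(q|r)p — same as the first factor's closure: |ε-closure| = 1
  p* — the star's fresh start ε-reaches both the body's start and the fresh accept: |ε-closure| = 2 + 1 = 3
  p*s — |ε-closure| = 3 + 1 = 4 (closure spills across the concat boundary because the left factor accepts ε)
  (p*s)* — new start has ε-edges to the inner start and to the new accept, so |ε-closure| = 2 + 4 = 6
  s|sp(q|r)p|(p*s)* — |ε-closure| = 1 (new start) + (1 + 1 + 6) + 1 (new accept, since some branch ε-reaches its own accept) = 10
  (s|sp(q|r)p|(p*s)*)? — new start has ε-edges to the inner start and to the new accept, so |ε-closure| = 2 + 10 = 12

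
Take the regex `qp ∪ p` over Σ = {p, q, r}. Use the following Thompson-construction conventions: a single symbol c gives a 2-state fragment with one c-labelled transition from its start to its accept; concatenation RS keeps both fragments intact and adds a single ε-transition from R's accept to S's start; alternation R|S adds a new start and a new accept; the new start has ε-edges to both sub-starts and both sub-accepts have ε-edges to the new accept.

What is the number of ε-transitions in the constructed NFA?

5

Bottom-up over the parse tree:
Each of the 3 symbol leaves contributes 0 ε-transitions.
  qp → 1 ε-transition
  qp ∪ p → 5 ε-transitions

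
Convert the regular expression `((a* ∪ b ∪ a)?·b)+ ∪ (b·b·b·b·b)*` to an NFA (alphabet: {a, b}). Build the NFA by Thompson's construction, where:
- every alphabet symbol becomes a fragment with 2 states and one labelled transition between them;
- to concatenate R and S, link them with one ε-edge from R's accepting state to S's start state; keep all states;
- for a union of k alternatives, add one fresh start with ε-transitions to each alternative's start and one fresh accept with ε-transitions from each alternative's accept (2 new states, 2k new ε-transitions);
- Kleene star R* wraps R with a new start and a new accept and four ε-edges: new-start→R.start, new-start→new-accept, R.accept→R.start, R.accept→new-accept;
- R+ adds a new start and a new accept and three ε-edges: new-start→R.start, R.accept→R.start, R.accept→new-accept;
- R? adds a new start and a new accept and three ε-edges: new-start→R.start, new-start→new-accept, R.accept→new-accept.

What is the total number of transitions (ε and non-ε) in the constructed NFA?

By structural recursion:
Each of the 9 symbol leaves contributes 1 transition (1 symbol, 0 ε).
  a* → 5 transitions (1 symbol, 4 ε)
  a* ∪ b ∪ a → 13 transitions (3 symbol, 10 ε)
  (a* ∪ b ∪ a)? → 16 transitions (3 symbol, 13 ε)
  (a* ∪ b ∪ a)?·b → 18 transitions (4 symbol, 14 ε)
  ((a* ∪ b ∪ a)?·b)+ → 21 transitions (4 symbol, 17 ε)
  b·b·b·b·b → 9 transitions (5 symbol, 4 ε)
  (b·b·b·b·b)* → 13 transitions (5 symbol, 8 ε)
  ((a* ∪ b ∪ a)?·b)+ ∪ (b·b·b·b·b)* → 38 transitions (9 symbol, 29 ε)

38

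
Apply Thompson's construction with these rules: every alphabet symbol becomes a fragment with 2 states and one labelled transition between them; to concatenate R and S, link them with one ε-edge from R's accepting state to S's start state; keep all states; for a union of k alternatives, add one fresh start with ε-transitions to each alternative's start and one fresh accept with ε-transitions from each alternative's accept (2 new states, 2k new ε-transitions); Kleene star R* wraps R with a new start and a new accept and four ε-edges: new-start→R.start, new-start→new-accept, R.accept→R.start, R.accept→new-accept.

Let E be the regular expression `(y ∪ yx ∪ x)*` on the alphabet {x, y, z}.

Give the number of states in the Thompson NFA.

Recursing over subexpressions:
Each of the 4 symbol leaves contributes a 2-state fragment.
  yx → 4 states
  y ∪ yx ∪ x → 10 states
  (y ∪ yx ∪ x)* → 12 states

12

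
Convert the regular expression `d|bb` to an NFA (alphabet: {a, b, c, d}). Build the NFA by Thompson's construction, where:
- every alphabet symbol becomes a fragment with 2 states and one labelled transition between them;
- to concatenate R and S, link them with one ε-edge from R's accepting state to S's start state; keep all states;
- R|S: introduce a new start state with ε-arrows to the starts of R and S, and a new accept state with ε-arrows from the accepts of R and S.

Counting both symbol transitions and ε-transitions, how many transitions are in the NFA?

8

Per subexpression:
Each of the 3 symbol leaves contributes 1 transition (1 symbol, 0 ε).
  bb = 3 transitions (2 symbol, 1 ε)
  d|bb = 8 transitions (3 symbol, 5 ε)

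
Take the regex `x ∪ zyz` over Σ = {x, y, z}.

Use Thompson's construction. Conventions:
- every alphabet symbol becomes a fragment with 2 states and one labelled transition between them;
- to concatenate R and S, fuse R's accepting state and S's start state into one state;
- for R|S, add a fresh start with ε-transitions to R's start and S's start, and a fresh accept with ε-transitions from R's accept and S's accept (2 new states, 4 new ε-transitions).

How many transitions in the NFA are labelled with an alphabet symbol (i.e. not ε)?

Per subexpression:
Each of the 4 symbol leaves contributes exactly 1 symbol transition.
  zyz : 3 symbol transitions
  x ∪ zyz : 4 symbol transitions

4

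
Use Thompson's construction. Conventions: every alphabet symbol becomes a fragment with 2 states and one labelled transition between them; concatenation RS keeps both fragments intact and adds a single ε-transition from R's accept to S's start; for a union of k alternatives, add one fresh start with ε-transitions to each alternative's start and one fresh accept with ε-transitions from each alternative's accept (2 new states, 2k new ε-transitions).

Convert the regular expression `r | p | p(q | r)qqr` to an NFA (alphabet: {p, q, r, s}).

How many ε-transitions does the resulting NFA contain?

Recursing over subexpressions:
Each of the 8 symbol leaves contributes 0 ε-transitions.
  q | r — 4 ε-transitions
  p(q | r)qqr — 8 ε-transitions
  r | p | p(q | r)qqr — 14 ε-transitions

14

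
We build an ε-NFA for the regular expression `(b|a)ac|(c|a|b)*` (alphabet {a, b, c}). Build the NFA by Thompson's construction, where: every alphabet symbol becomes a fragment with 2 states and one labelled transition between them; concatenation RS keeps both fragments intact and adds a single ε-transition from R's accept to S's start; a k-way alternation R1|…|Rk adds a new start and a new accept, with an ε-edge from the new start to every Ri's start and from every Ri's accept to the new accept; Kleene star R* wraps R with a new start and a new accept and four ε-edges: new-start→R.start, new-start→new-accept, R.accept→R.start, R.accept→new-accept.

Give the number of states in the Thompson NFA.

22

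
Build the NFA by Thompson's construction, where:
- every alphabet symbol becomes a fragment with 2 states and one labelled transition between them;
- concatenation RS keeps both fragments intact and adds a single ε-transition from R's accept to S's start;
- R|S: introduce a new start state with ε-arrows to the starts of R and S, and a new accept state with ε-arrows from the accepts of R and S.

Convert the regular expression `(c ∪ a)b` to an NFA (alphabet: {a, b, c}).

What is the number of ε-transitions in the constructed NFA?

By structural recursion:
Each of the 3 symbol leaves contributes 0 ε-transitions.
  c ∪ a : 4 ε-transitions
  (c ∪ a)b : 5 ε-transitions

5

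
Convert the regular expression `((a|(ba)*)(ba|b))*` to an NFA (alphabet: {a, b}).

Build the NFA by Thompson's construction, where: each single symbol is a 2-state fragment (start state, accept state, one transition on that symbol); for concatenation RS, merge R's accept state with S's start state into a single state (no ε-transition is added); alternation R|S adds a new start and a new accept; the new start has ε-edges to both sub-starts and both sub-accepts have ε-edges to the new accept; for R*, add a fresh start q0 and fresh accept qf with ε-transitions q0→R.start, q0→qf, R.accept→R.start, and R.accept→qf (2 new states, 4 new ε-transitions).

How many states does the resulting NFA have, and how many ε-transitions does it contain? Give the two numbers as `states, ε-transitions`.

17, 16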